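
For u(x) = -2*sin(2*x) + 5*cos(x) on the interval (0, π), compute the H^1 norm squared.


||u||_{H^1(0,π)}^2 = -160/3 + 35*π

u'(x) = -5*sin(x) - 4*cos(2*x).
Expand u² and (u')² and integrate term by term on (0, π), using: for integers n ≥ 1, ∫_0^π sin²(nx) dx = ∫_0^π cos²(nx) dx = π/2; for n ≠ n', ∫_0^π sin(nx)sin(n'x) dx = ∫_0^π cos(nx)cos(n'x) dx = 0; and by product-to-sum, ∫_0^π sin(nx)cos(n'x) dx = ½∫_0^π [sin((n+n')x) + sin((n−n')x)] dx, which is 0 when n+n' is even and 2n/(n²−n'²) when n+n' is odd (it need not vanish on (0, π)).
  u² squared terms: (-2)²·∫sin(2x)² dx = 4·π/2 = 2*π;  (5)²·∫cos(x)² dx = 25·π/2 = 25*π/2.
  u² cross terms: 2·(-2)·(5)·∫sin(2x)·cos(x) dx = -20·(4/3) = -80/3.
  So ∫_0^π u² dx = 2*π + 25*π/2 − 80/3 = -80/3 + 29*π/2.
  (u')² squared terms: (-5)²·∫sin(x)² dx = 25·π/2 = 25*π/2;  (-4)²·∫cos(2x)² dx = 16·π/2 = 8*π.
  (u')² cross terms: 2·(-5)·(-4)·∫sin(x)·cos(2x) dx = 40·(-2/3) = -80/3.
  So ∫_0^π (u')² dx = 25*π/2 + 8*π − 80/3 = -80/3 + 41*π/2.
||u||_{H^1}^2 = (-80/3 + 29*π/2) + (-80/3 + 41*π/2) = -160/3 + 35*π.


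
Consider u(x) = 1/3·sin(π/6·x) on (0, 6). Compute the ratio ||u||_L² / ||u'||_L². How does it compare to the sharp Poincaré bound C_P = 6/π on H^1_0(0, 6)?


||u||_L² / ||u'||_L² = 6/π = C_P.

u(x) = 1/3·sin(π/6·x), so u'(x) = π*cos(π*x/6)/18.
Writing u(x) = A·sin(kπx/L) with A = 1/3 and k = 1, use ∫_0^L sin²(kπx/L) dx = L/2 and ∫_0^L cos²(kπx/L) dx = L/2.
u² = 1/9·sin²(π/6·x) and (u')² = π^2/324·cos²(π/6·x), and each of sin², cos² integrates to L/2 = 3 over (0, 6).
∫_0^6 u² dx = 1/3, so ||u||_L² = sqrt(3)/3.
∫_0^6 (u')² dx = π^2/108, so ||u'||_L² = sqrt(3)*π/18.
Ratio ||u||_L² / ||u'||_L² = 6/π.
Sharp Poincaré constant on H^1_0(0, 6) is C_P = L/π = 6/π, achieved by sin(π/6·x).
This is the k = 1 eigenfunction (up to amplitude), so the ratio equals the sharp Poincaré constant exactly.


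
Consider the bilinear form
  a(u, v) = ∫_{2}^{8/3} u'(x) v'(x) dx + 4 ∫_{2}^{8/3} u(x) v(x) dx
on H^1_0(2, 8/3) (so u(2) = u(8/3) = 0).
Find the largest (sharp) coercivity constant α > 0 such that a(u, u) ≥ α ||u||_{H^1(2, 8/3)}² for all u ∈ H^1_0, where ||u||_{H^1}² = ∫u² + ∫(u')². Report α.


α = 1

Coercivity of a(·,·) on H^1_0(2, 8/3) means a(u, u) ≥ α ||u||_{H^1}² for every u ∈ H^1_0.
The interval has length L = 2/3, and Poincaré/coercivity depend only on L. Here a(u, u) = ∫(u')² + (4)·∫u².
Here c = 4 ≥ 1, so a(u,u) = ∫(u')² + c∫u² ≥ ∫(u')² + ∫u² = ||u||_{H^1}², i.e. α = 1 works. No larger α is possible: a(u,u) ≥ α||u||_{H^1}² means (1−α)∫(u')² ≥ (α−c)∫u², and for the modes u_n = sin(nπ(x−x₀)/L) (x₀ the left endpoint) one has ∫u_n²/∫(u_n')² = (L/(nπ))² → 0, so a(u_n,u_n)/||u_n||_{H^1}² → 1. Hence the optimal constant is α = 1.
Therefore α = 1.


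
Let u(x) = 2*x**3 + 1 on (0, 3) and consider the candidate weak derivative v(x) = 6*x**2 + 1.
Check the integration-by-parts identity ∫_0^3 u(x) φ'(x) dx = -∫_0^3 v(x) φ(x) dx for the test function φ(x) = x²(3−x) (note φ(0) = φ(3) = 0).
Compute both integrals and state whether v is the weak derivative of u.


LHS = -729/5, RHS = -3051/20. No, v is not the weak derivative of u.

u(x) = 2*x**3 + 1, classical derivative u'(x) = 6*x**2.
φ(x) = x²(3−x), so φ'(x) = 3*x*(2 - x).
Note φ(0) = φ(3) = 0, so the boundary term u·φ vanishes.
LHS = ∫_0^3 u(x) φ'(x) dx = ∫_0^3 (-6*x^5 + 12*x^4 - 3*x^2 + 6*x) dx. Term by term:
  ∫_0^3 -6*x^5 dx = -729;  ∫_0^3 12*x^4 dx = 2916/5;  ∫_0^3 -3*x^2 dx = -27;
  ∫_0^3 6*x dx = 27.
Sum: -729 + 2916/5 − 27 + 27 = -729/5.
So LHS = -729/5.
∫_0^3 v(x) φ(x) dx = ∫_0^3 (-6*x^5 + 18*x^4 - x^3 + 3*x^2) dx. Term by term:
  ∫_0^3 -6*x^5 dx = -729;  ∫_0^3 18*x^4 dx = 4374/5;  ∫_0^3 -x^3 dx = -81/4;
  ∫_0^3 3*x^2 dx = 27.
Sum: -729 + 4374/5 − 81/4 + 27 = 3051/20.
So RHS = -∫_0^3 v(x) φ(x) dx = -3051/20.
LHS − RHS = 27/4 ≠ 0, so the identity fails.
(For a valid weak derivative the identity must hold for EVERY test function, in particular this one. The failure shows v is NOT the weak derivative of u.)
Correct weak derivative would be u'(x) = 6*x**2.


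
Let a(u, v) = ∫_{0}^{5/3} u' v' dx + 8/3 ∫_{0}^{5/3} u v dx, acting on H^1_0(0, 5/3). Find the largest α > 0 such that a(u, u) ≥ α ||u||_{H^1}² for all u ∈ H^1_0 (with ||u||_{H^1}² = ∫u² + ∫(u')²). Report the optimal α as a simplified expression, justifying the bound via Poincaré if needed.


α = 1

Coercivity of a(·,·) on H^1_0(0, 5/3) means a(u, u) ≥ α ||u||_{H^1}² for every u ∈ H^1_0.
The interval has length L = 5/3, and Poincaré/coercivity depend only on L. Here a(u, u) = ∫(u')² + (8/3)·∫u².
Here c = 8/3 ≥ 1, so a(u,u) = ∫(u')² + c∫u² ≥ ∫(u')² + ∫u² = ||u||_{H^1}², i.e. α = 1 works. No larger α is possible: a(u,u) ≥ α||u||_{H^1}² means (1−α)∫(u')² ≥ (α−c)∫u², and for the modes u_n = sin(nπ(x−x₀)/L) (x₀ the left endpoint) one has ∫u_n²/∫(u_n')² = (L/(nπ))² → 0, so a(u_n,u_n)/||u_n||_{H^1}² → 1. Hence the optimal constant is α = 1.
Therefore α = 1.


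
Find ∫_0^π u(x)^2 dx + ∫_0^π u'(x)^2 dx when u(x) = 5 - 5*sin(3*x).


||u||_{H^1(0,π)}^2 = -100/3 + 150*π

u'(x) = -15*cos(3*x).
Expand u² and (u')² and integrate term by term on (0, π), using: for integers n ≥ 1, ∫_0^π sin²(nx) dx = ∫_0^π cos²(nx) dx = π/2; for n ≠ n', ∫_0^π sin(nx)sin(n'x) dx = ∫_0^π cos(nx)cos(n'x) dx = 0; and by product-to-sum, ∫_0^π sin(nx)cos(n'x) dx = ½∫_0^π [sin((n+n')x) + sin((n−n')x)] dx, which is 0 when n+n' is even and 2n/(n²−n'²) when n+n' is odd (it need not vanish on (0, π)). For the constant mode: ∫_0^π 1 dx = π, ∫_0^π cos(nx) dx = 0, ∫_0^π sin(nx) dx = (1−(−1)^n)/n.
  u² squared terms: (5)²·∫1 dx = 25·π = 25*π;  (-5)²·∫sin(3x)² dx = 25·π/2 = 25*π/2.
  u² cross terms: 2·(5)·(-5)·∫1·sin(3x) dx = -50·(2/3) = -100/3.
  So ∫_0^π u² dx = 25*π + 25*π/2 − 100/3 = -100/3 + 75*π/2.
  (u')² squared terms: (-15)²·∫cos(3x)² dx = 225·π/2 = 225*π/2.
  So ∫_0^π (u')² dx = 225*π/2.
||u||_{H^1}^2 = (-100/3 + 75*π/2) + (225*π/2) = -100/3 + 150*π.


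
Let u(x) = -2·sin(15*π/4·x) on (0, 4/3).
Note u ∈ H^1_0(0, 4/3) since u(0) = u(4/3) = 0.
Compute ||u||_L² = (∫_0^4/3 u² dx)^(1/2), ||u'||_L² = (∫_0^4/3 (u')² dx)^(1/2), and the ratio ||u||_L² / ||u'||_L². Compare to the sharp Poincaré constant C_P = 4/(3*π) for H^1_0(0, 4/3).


||u||_L² / ||u'||_L² = 4/(15*π) < C_P = 4/(3*π).

u(x) = -2·sin(15*π/4·x), so u'(x) = -15*π*cos(15*π*x/4)/2.
Writing u(x) = A·sin(kπx/L) with A = -2 and k = 5, use ∫_0^L sin²(kπx/L) dx = L/2 and ∫_0^L cos²(kπx/L) dx = L/2.
u² = 4·sin²(15*π/4·x) and (u')² = 225*π^2/4·cos²(15*π/4·x), and each of sin², cos² integrates to L/2 = 2/3 over (0, 4/3).
∫_0^4/3 u² dx = 8/3, so ||u||_L² = 2*sqrt(6)/3.
∫_0^4/3 (u')² dx = 75*π^2/2, so ||u'||_L² = 5*sqrt(6)*π/2.
Ratio ||u||_L² / ||u'||_L² = 4/(15*π).
Sharp Poincaré constant on H^1_0(0, 4/3) is C_P = L/π = 4/(3*π), achieved by sin(3*π/4·x).
This is the k = 5 harmonic; the ratio L/(kπ) is strictly less than C_P = L/π, consistent with the sharp inequality ||u||_L² ≤ C_P ||u'||_L².


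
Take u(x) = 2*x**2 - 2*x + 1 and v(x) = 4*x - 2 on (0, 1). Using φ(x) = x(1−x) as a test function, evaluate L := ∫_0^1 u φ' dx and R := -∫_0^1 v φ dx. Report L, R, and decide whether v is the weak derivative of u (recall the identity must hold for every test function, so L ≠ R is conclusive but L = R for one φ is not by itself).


LHS = 0, RHS = 0. Yes, v = u' weakly.

u(x) = 2*x**2 - 2*x + 1, classical derivative u'(x) = 4*x - 2.
φ(x) = x(1−x), so φ'(x) = 1 - 2*x.
Note φ(0) = φ(1) = 0, so the boundary term u·φ vanishes.
LHS = ∫_0^1 u(x) φ'(x) dx = ∫_0^1 (-4*x^3 + 6*x^2 - 4*x + 1) dx. Term by term:
  ∫_0^1 -4*x^3 dx = -1;  ∫_0^1 6*x^2 dx = 2;  ∫_0^1 -4*x dx = -2;
  ∫_0^1 1 dx = 1.
Sum: -1 + 2 − 2 + 1 = 0.
So LHS = 0.
∫_0^1 v(x) φ(x) dx = ∫_0^1 (-4*x^3 + 6*x^2 - 2*x) dx. Term by term:
  ∫_0^1 -4*x^3 dx = -1;  ∫_0^1 6*x^2 dx = 2;  ∫_0^1 -2*x dx = -1.
Sum: -1 + 2 − 1 = 0.
So RHS = -∫_0^1 v(x) φ(x) dx = 0.
LHS = RHS, so the identity holds for this test φ.
Moreover u is smooth here and v(x) = u'(x) = 4*x - 2 pointwise, so the identity holds for every test function. Hence v is the weak derivative of u.


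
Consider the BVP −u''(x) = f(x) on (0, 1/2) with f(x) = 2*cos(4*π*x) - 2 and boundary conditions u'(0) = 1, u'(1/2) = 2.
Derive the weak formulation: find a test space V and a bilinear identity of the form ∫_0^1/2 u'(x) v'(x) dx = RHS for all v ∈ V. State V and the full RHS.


V = H^1(0, 1/2) (v unrestricted at boundary; u is determined up to an additive constant); weak form: ∫_0^1/2 u'v' dx = ∫_0^1/2 (2*cos(4*π*x) - 2) v dx + 2·v(1/2) − v(0) for all v ∈ V.

Multiply both sides by a test function v and integrate from 0 to 1/2:
  ∫_0^1/2 −u''(x) v(x) dx = ∫_0^1/2 f(x) v(x) dx.
Integrate the LHS by parts once:
  ∫_0^1/2 −u'' v dx = −[u'(x) v(x)]_0^1/2 + ∫_0^1/2 u'(x) v'(x) dx.
Thus ∫_0^1/2 u'(x) v'(x) dx = ∫_0^1/2 f(x) v(x) dx + [u'(x) v(x)]_0^1/2.
Choose V so that boundary terms are either known or forced to vanish.
u has inhomogeneous Neumann u'(0) = 1, u'(1/2) = 2. [u' v]_0^1/2 = (2)·v(1/2) − (1)·v(0) = 2·v(1/2) − v(0). Take V = H^1(0, 1/2); boundary term becomes part of RHS.
Weak formulation: find u (satisfying any essential BC) such that ∫_0^1/2 u'(x) v'(x) dx = ∫_0^1/2 f v dx + 2·v(1/2) − v(0) for all v ∈ V (Neumann data are natural BCs: they enter the RHS as boundary terms).
Substituting f(x) = 2*cos(4*π*x) - 2, the right-hand side is ∫_0^1/2 (2*cos(4*π*x) - 2) v dx + 2·v(1/2) − v(0).
Compatibility check (pure Neumann): taking v ≡ 1 ∈ V gives 0 = ∫_0^1/2 f dx + (2) − (1), i.e. ∫_0^1/2 f dx must equal u'(0) − u'(1/2) = -1. Indeed ∫_0^1/2 (2*cos(4*π*x) - 2) dx = -1, so the data are compatible. The solution is then unique only up to an additive constant (fix it e.g. by requiring ∫_0^1/2 u dx = 0).


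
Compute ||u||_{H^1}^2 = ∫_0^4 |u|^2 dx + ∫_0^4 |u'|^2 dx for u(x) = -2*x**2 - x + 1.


||u||_{H^1}^2 = 21128/15

The H^1 norm (squared) on an interval (0, L) is
  ||u||_{H^1}^2 = ∫_0^L u(x)^2 dx + ∫_0^L u'(x)^2 dx.
Compute u'(x) = -4*x - 1.
Then u(x)^2 = 4*x**4 + 4*x**3 - 3*x**2 - 2*x + 1 and u'(x)^2 = 16*x**2 + 8*x + 1.
Integrate each monomial from 0 to 4 using ∫_0^4 c·x^n dx = c·4^(n+1)/(n+1):
  ∫_0^4 u(x)^2 dx = ∫_0^4 (4*x^4 + 4*x^3 - 3*x^2 - 2*x + 1) dx. Term by term:
    ∫_0^4 4*x^4 dx = 4096/5;  ∫_0^4 4*x^3 dx = 256;  ∫_0^4 -3*x^2 dx = -64;
    ∫_0^4 -2*x dx = -16;  ∫_0^4 1 dx = 4.
  Sum: 4096/5 + 256 − 64 − 16 + 4 = 4996/5.
  ∫_0^4 u'(x)^2 dx = ∫_0^4 (16*x^2 + 8*x + 1) dx. Term by term:
    ∫_0^4 16*x^2 dx = 1024/3;  ∫_0^4 8*x dx = 64;  ∫_0^4 1 dx = 4.
  Sum: 1024/3 + 64 + 4 = 1228/3.
Adding: ||u||_{H^1}^2 = 4996/5 + 1228/3 = 21128/15.


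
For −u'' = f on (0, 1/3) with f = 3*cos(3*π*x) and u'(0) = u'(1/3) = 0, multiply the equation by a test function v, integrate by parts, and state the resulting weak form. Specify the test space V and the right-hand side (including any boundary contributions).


V = H^1(0, 1/3) (no boundary constraint on v; u is determined up to an additive constant); weak form: ∫_0^1/3 u'v' dx = ∫_0^1/3 (3*cos(3*π*x)) v dx for all v ∈ V.

Multiply both sides by a test function v and integrate from 0 to 1/3:
  ∫_0^1/3 −u''(x) v(x) dx = ∫_0^1/3 f(x) v(x) dx.
Integrate the LHS by parts once:
  ∫_0^1/3 −u'' v dx = −[u'(x) v(x)]_0^1/3 + ∫_0^1/3 u'(x) v'(x) dx.
Thus ∫_0^1/3 u'(x) v'(x) dx = ∫_0^1/3 f(x) v(x) dx + [u'(x) v(x)]_0^1/3.
Choose V so that boundary terms are either known or forced to vanish.
u has homogeneous Neumann: u'(0) = u'(1/3) = 0. So [u' v]_0^1/3 = 0·v(1/3) − 0·v(0) = 0 for any v; take V = H^1(0, 1/3).
Weak formulation: find u (satisfying any essential BC) such that ∫_0^1/3 u'(x) v'(x) dx = ∫_0^1/3 f v dx for all v ∈ V (homogeneous Neumann, so boundary terms vanish).
Substituting f(x) = 3*cos(3*π*x), the right-hand side is ∫_0^1/3 (3*cos(3*π*x)) v dx.
Compatibility check (pure Neumann): taking v ≡ 1 ∈ V gives 0 = ∫_0^1/3 f dx + (0) − (0), i.e. ∫_0^1/3 f dx must equal u'(0) − u'(1/3) = 0. Indeed ∫_0^1/3 (3*cos(3*π*x)) dx = 0, so the data are compatible. The solution is then unique only up to an additive constant (fix it e.g. by requiring ∫_0^1/3 u dx = 0).


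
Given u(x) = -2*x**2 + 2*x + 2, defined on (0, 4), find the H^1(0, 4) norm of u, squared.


||u||_{H^1}^2 = 2656/5

The H^1 norm (squared) on an interval (0, L) is
  ||u||_{H^1}^2 = ∫_0^L u(x)^2 dx + ∫_0^L u'(x)^2 dx.
Compute u'(x) = 2 - 4*x.
Then u(x)^2 = 4*x**4 - 8*x**3 - 4*x**2 + 8*x + 4 and u'(x)^2 = 16*x**2 - 16*x + 4.
Integrate each monomial from 0 to 4 using ∫_0^4 c·x^n dx = c·4^(n+1)/(n+1):
  ∫_0^4 u(x)^2 dx = ∫_0^4 (4*x^4 - 8*x^3 - 4*x^2 + 8*x + 4) dx. Term by term:
    ∫_0^4 4*x^4 dx = 4096/5;  ∫_0^4 -8*x^3 dx = -512;  ∫_0^4 -4*x^2 dx = -256/3;
    ∫_0^4 8*x dx = 64;  ∫_0^4 4 dx = 16.
  Sum: 4096/5 − 512 − 256/3 + 64 + 16 = 4528/15.
  ∫_0^4 u'(x)^2 dx = ∫_0^4 (16*x^2 - 16*x + 4) dx. Term by term:
    ∫_0^4 16*x^2 dx = 1024/3;  ∫_0^4 -16*x dx = -128;  ∫_0^4 4 dx = 16.
  Sum: 1024/3 − 128 + 16 = 688/3.
Adding: ||u||_{H^1}^2 = 4528/15 + 688/3 = 2656/5.


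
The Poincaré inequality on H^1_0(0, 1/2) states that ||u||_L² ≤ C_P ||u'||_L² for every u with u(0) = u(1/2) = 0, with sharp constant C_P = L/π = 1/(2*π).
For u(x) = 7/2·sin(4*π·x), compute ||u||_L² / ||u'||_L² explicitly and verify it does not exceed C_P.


||u||_L² / ||u'||_L² = 1/(4*π) < C_P = 1/(2*π).

u(x) = 7/2·sin(4*π·x), so u'(x) = 14*π*cos(4*π*x).
Writing u(x) = A·sin(kπx/L) with A = 7/2 and k = 2, use ∫_0^L sin²(kπx/L) dx = L/2 and ∫_0^L cos²(kπx/L) dx = L/2.
u² = 49/4·sin²(4*π·x) and (u')² = 196*π^2·cos²(4*π·x), and each of sin², cos² integrates to L/2 = 1/4 over (0, 1/2).
∫_0^1/2 u² dx = 49/16, so ||u||_L² = 7/4.
∫_0^1/2 (u')² dx = 49*π^2, so ||u'||_L² = 7*π.
Ratio ||u||_L² / ||u'||_L² = 1/(4*π).
Sharp Poincaré constant on H^1_0(0, 1/2) is C_P = L/π = 1/(2*π), achieved by sin(2*π·x).
This is the k = 2 harmonic; the ratio L/(kπ) is strictly less than C_P = L/π, consistent with the sharp inequality ||u||_L² ≤ C_P ||u'||_L².


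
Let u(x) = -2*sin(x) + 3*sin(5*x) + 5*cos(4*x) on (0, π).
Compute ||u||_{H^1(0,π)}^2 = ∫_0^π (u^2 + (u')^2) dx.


||u||_{H^1(0,π)}^2 = 612 + 667*π/2

u'(x) = -20*sin(4*x) - 2*cos(x) + 15*cos(5*x).
Expand u² and (u')² and integrate term by term on (0, π), using: for integers n ≥ 1, ∫_0^π sin²(nx) dx = ∫_0^π cos²(nx) dx = π/2; for n ≠ n', ∫_0^π sin(nx)sin(n'x) dx = ∫_0^π cos(nx)cos(n'x) dx = 0; and by product-to-sum, ∫_0^π sin(nx)cos(n'x) dx = ½∫_0^π [sin((n+n')x) + sin((n−n')x)] dx, which is 0 when n+n' is even and 2n/(n²−n'²) when n+n' is odd (it need not vanish on (0, π)).
  u² squared terms: (-2)²·∫sin(x)² dx = 4·π/2 = 2*π;  (3)²·∫sin(5x)² dx = 9·π/2 = 9*π/2;  (5)²·∫cos(4x)² dx = 25·π/2 = 25*π/2.
  u² cross terms: 2·(-2)·(3)·∫sin(x)·sin(5x) dx = -12·(0) = 0;  2·(-2)·(5)·∫sin(x)·cos(4x) dx = -20·(-2/15) = 8/3;  2·(3)·(5)·∫sin(5x)·cos(4x) dx = 30·(10/9) = 100/3.
  So ∫_0^π u² dx = 2*π + 9*π/2 + 25*π/2 + 0 + 8/3 + 100/3 = 36 + 19*π.
  (u')² squared terms: (-20)²·∫sin(4x)² dx = 400·π/2 = 200*π;  (-2)²·∫cos(x)² dx = 4·π/2 = 2*π;  (15)²·∫cos(5x)² dx = 225·π/2 = 225*π/2.
  (u')² cross terms: 2·(-20)·(-2)·∫sin(4x)·cos(x) dx = 80·(8/15) = 128/3;  2·(-20)·(15)·∫sin(4x)·cos(5x) dx = -600·(-8/9) = 1600/3;  2·(-2)·(15)·∫cos(x)·cos(5x) dx = -60·(0) = 0.
  So ∫_0^π (u')² dx = 200*π + 2*π + 225*π/2 + 128/3 + 1600/3 + 0 = 576 + 629*π/2.
||u||_{H^1}^2 = (36 + 19*π) + (576 + 629*π/2) = 612 + 667*π/2.


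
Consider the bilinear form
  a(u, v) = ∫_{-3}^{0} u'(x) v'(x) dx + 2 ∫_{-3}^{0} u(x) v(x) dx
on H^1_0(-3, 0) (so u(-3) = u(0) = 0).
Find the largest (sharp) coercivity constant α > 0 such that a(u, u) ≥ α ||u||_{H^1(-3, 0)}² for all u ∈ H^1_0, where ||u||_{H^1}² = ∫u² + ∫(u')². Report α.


α = 1

Coercivity of a(·,·) on H^1_0(-3, 0) means a(u, u) ≥ α ||u||_{H^1}² for every u ∈ H^1_0.
The interval has length L = 3, and Poincaré/coercivity depend only on L. Here a(u, u) = ∫(u')² + (2)·∫u².
Here c = 2 ≥ 1, so a(u,u) = ∫(u')² + c∫u² ≥ ∫(u')² + ∫u² = ||u||_{H^1}², i.e. α = 1 works. No larger α is possible: a(u,u) ≥ α||u||_{H^1}² means (1−α)∫(u')² ≥ (α−c)∫u², and for the modes u_n = sin(nπ(x−x₀)/L) (x₀ the left endpoint) one has ∫u_n²/∫(u_n')² = (L/(nπ))² → 0, so a(u_n,u_n)/||u_n||_{H^1}² → 1. Hence the optimal constant is α = 1.
Therefore α = 1.


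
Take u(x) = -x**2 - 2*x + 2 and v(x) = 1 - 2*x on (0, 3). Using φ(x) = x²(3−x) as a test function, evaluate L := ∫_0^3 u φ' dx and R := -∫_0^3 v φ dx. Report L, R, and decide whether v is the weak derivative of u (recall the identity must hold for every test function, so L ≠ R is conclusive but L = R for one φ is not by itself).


LHS = 189/5, RHS = 351/20. No, v is not the weak derivative of u.

u(x) = -x**2 - 2*x + 2, classical derivative u'(x) = -2*x - 2.
φ(x) = x²(3−x), so φ'(x) = 3*x*(2 - x).
Note φ(0) = φ(3) = 0, so the boundary term u·φ vanishes.
LHS = ∫_0^3 u(x) φ'(x) dx = ∫_0^3 (3*x^4 - 18*x^2 + 12*x) dx. Term by term:
  ∫_0^3 3*x^4 dx = 729/5;  ∫_0^3 -18*x^2 dx = -162;  ∫_0^3 12*x dx = 54.
Sum: 729/5 − 162 + 54 = 189/5.
So LHS = 189/5.
∫_0^3 v(x) φ(x) dx = ∫_0^3 (2*x^4 - 7*x^3 + 3*x^2) dx. Term by term:
  ∫_0^3 2*x^4 dx = 486/5;  ∫_0^3 -7*x^3 dx = -567/4;  ∫_0^3 3*x^2 dx = 27.
Sum: 486/5 − 567/4 + 27 = -351/20.
So RHS = -∫_0^3 v(x) φ(x) dx = 351/20.
LHS − RHS = 81/4 ≠ 0, so the identity fails.
(For a valid weak derivative the identity must hold for EVERY test function, in particular this one. The failure shows v is NOT the weak derivative of u.)
Correct weak derivative would be u'(x) = -2*x - 2.


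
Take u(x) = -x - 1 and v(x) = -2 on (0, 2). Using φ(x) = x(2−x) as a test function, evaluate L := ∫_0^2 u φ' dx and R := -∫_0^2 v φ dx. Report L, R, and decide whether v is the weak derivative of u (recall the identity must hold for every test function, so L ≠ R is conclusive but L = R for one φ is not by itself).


LHS = 4/3, RHS = 8/3. No, v is not the weak derivative of u.

u(x) = -x - 1, classical derivative u'(x) = -1.
φ(x) = x(2−x), so φ'(x) = 2 - 2*x.
Note φ(0) = φ(2) = 0, so the boundary term u·φ vanishes.
LHS = ∫_0^2 u(x) φ'(x) dx = ∫_0^2 (2*x^2 - 2) dx. Term by term:
  ∫_0^2 2*x^2 dx = 16/3;  ∫_0^2 -2 dx = -4.
Sum: 16/3 − 4 = 4/3.
So LHS = 4/3.
∫_0^2 v(x) φ(x) dx = ∫_0^2 (2*x^2 - 4*x) dx. Term by term:
  ∫_0^2 2*x^2 dx = 16/3;  ∫_0^2 -4*x dx = -8.
Sum: 16/3 − 8 = -8/3.
So RHS = -∫_0^2 v(x) φ(x) dx = 8/3.
LHS − RHS = -4/3 ≠ 0, so the identity fails.
(For a valid weak derivative the identity must hold for EVERY test function, in particular this one. The failure shows v is NOT the weak derivative of u.)
Correct weak derivative would be u'(x) = -1.


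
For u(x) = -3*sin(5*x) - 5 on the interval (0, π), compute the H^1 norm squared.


||u||_{H^1(0,π)}^2 = 12 + 142*π

u'(x) = -15*cos(5*x).
Expand u² and (u')² and integrate term by term on (0, π), using: for integers n ≥ 1, ∫_0^π sin²(nx) dx = ∫_0^π cos²(nx) dx = π/2; for n ≠ n', ∫_0^π sin(nx)sin(n'x) dx = ∫_0^π cos(nx)cos(n'x) dx = 0; and by product-to-sum, ∫_0^π sin(nx)cos(n'x) dx = ½∫_0^π [sin((n+n')x) + sin((n−n')x)] dx, which is 0 when n+n' is even and 2n/(n²−n'²) when n+n' is odd (it need not vanish on (0, π)). For the constant mode: ∫_0^π 1 dx = π, ∫_0^π cos(nx) dx = 0, ∫_0^π sin(nx) dx = (1−(−1)^n)/n.
  u² squared terms: (-5)²·∫1 dx = 25·π = 25*π;  (-3)²·∫sin(5x)² dx = 9·π/2 = 9*π/2.
  u² cross terms: 2·(-5)·(-3)·∫1·sin(5x) dx = 30·(2/5) = 12.
  So ∫_0^π u² dx = 25*π + 9*π/2 + 12 = 12 + 59*π/2.
  (u')² squared terms: (-15)²·∫cos(5x)² dx = 225·π/2 = 225*π/2.
  So ∫_0^π (u')² dx = 225*π/2.
||u||_{H^1}^2 = (12 + 59*π/2) + (225*π/2) = 12 + 142*π.


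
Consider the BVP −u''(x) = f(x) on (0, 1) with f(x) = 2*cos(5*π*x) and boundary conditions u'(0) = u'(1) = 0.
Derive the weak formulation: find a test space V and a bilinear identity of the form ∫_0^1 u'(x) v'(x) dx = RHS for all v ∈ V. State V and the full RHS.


V = H^1(0, 1) (no boundary constraint on v; u is determined up to an additive constant); weak form: ∫_0^1 u'v' dx = ∫_0^1 (2*cos(5*π*x)) v dx for all v ∈ V.

Multiply both sides by a test function v and integrate from 0 to 1:
  ∫_0^1 −u''(x) v(x) dx = ∫_0^1 f(x) v(x) dx.
Integrate the LHS by parts once:
  ∫_0^1 −u'' v dx = −[u'(x) v(x)]_0^1 + ∫_0^1 u'(x) v'(x) dx.
Thus ∫_0^1 u'(x) v'(x) dx = ∫_0^1 f(x) v(x) dx + [u'(x) v(x)]_0^1.
Choose V so that boundary terms are either known or forced to vanish.
u has homogeneous Neumann: u'(0) = u'(1) = 0. So [u' v]_0^1 = 0·v(1) − 0·v(0) = 0 for any v; take V = H^1(0, 1).
Weak formulation: find u (satisfying any essential BC) such that ∫_0^1 u'(x) v'(x) dx = ∫_0^1 f v dx for all v ∈ V (homogeneous Neumann, so boundary terms vanish).
Substituting f(x) = 2*cos(5*π*x), the right-hand side is ∫_0^1 (2*cos(5*π*x)) v dx.
Compatibility check (pure Neumann): taking v ≡ 1 ∈ V gives 0 = ∫_0^1 f dx + (0) − (0), i.e. ∫_0^1 f dx must equal u'(0) − u'(1) = 0. Indeed ∫_0^1 (2*cos(5*π*x)) dx = 0, so the data are compatible. The solution is then unique only up to an additive constant (fix it e.g. by requiring ∫_0^1 u dx = 0).


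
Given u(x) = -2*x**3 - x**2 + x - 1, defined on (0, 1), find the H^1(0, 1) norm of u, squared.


||u||_{H^1}^2 = 817/70

The H^1 norm (squared) on an interval (0, L) is
  ||u||_{H^1}^2 = ∫_0^L u(x)^2 dx + ∫_0^L u'(x)^2 dx.
Compute u'(x) = -6*x**2 - 2*x + 1.
Then u(x)^2 = 4*x**6 + 4*x**5 - 3*x**4 + 2*x**3 + 3*x**2 - 2*x + 1 and u'(x)^2 = 36*x**4 + 24*x**3 - 8*x**2 - 4*x + 1.
Integrate each monomial from 0 to 1 using ∫_0^1 c·x^n dx = c·1^(n+1)/(n+1):
  ∫_0^1 u(x)^2 dx = ∫_0^1 (4*x^6 + 4*x^5 - 3*x^4 + 2*x^3 + 3*x^2 - 2*x + 1) dx. Term by term:
    ∫_0^1 4*x^6 dx = 4/7;  ∫_0^1 4*x^5 dx = 2/3;  ∫_0^1 -3*x^4 dx = -3/5;
    ∫_0^1 2*x^3 dx = 1/2;  ∫_0^1 3*x^2 dx = 1;  ∫_0^1 -2*x dx = -1;
    ∫_0^1 1 dx = 1.
  Sum: 4/7 + 2/3 − 3/5 + 1/2 + 1 − 1 + 1 = 449/210.
  ∫_0^1 u'(x)^2 dx = ∫_0^1 (36*x^4 + 24*x^3 - 8*x^2 - 4*x + 1) dx. Term by term:
    ∫_0^1 36*x^4 dx = 36/5;  ∫_0^1 24*x^3 dx = 6;  ∫_0^1 -8*x^2 dx = -8/3;
    ∫_0^1 -4*x dx = -2;  ∫_0^1 1 dx = 1.
  Sum: 36/5 + 6 − 8/3 − 2 + 1 = 143/15.
Adding: ||u||_{H^1}^2 = 449/210 + 143/15 = 817/70.


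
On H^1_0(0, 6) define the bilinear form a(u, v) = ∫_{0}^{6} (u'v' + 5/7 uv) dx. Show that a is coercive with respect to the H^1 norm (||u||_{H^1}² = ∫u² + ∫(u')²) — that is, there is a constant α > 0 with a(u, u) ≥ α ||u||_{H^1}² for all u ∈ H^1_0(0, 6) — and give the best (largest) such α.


α = (π^2 + 180/7)/(π^2 + 36)

Coercivity of a(·,·) on H^1_0(0, 6) means a(u, u) ≥ α ||u||_{H^1}² for every u ∈ H^1_0.
The interval has length L = 6, and Poincaré/coercivity depend only on L. Here a(u, u) = ∫(u')² + (5/7)·∫u².
Here 0 < c = 5/7 < 1. The condition a(u,u) ≥ α||u||_{H^1}² reads (1−α)∫(u')² ≥ (α−c)∫u². Any admissible α is ≤ 1 (rapidly oscillating u have ∫u²/∫(u')² → 0), and α = 1 would force 0 ≥ (1−c)∫u², impossible since c < 1; so 1−α > 0. By the sharp Poincaré inequality on H^1_0 of an interval of length L, ∫(u')² ≥ (π/L)²∫u² with equality for the first sine mode sin(π(x−x₀)/L) (x₀ the left endpoint), so the inequality holds for all u iff (1−α)(π/L)² ≥ α − c, i.e. α ≤ ((π/L)² + c)/((π/L)² + 1) = (1 + c(L/π)²)/(1 + (L/π)²). With (π/L)² = π^2/36 and c = 5/7, the largest admissible constant is α = ((π/L)² + c)/((π/L)² + 1).
Simplifying, α = (π^2 + 180/7)/(π^2 + 36).


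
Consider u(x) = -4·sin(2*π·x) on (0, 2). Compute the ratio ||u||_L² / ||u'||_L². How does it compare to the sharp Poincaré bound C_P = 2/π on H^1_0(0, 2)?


||u||_L² / ||u'||_L² = 1/(2*π) < C_P = 2/π.

u(x) = -4·sin(2*π·x), so u'(x) = -8*π*cos(2*π*x).
Writing u(x) = A·sin(kπx/L) with A = -4 and k = 4, use ∫_0^L sin²(kπx/L) dx = L/2 and ∫_0^L cos²(kπx/L) dx = L/2.
u² = 16·sin²(2*π·x) and (u')² = 64*π^2·cos²(2*π·x), and each of sin², cos² integrates to L/2 = 1 over (0, 2).
∫_0^2 u² dx = 16, so ||u||_L² = 4.
∫_0^2 (u')² dx = 64*π^2, so ||u'||_L² = 8*π.
Ratio ||u||_L² / ||u'||_L² = 1/(2*π).
Sharp Poincaré constant on H^1_0(0, 2) is C_P = L/π = 2/π, achieved by sin(π/2·x).
This is the k = 4 harmonic; the ratio L/(kπ) is strictly less than C_P = L/π, consistent with the sharp inequality ||u||_L² ≤ C_P ||u'||_L².


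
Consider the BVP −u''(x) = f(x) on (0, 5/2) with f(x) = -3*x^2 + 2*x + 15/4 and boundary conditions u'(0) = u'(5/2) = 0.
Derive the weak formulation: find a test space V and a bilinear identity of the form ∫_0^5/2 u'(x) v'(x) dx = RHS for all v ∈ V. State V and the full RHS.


V = H^1(0, 5/2) (no boundary constraint on v; u is determined up to an additive constant); weak form: ∫_0^5/2 u'v' dx = ∫_0^5/2 (-3*x^2 + 2*x + 15/4) v dx for all v ∈ V.

Multiply both sides by a test function v and integrate from 0 to 5/2:
  ∫_0^5/2 −u''(x) v(x) dx = ∫_0^5/2 f(x) v(x) dx.
Integrate the LHS by parts once:
  ∫_0^5/2 −u'' v dx = −[u'(x) v(x)]_0^5/2 + ∫_0^5/2 u'(x) v'(x) dx.
Thus ∫_0^5/2 u'(x) v'(x) dx = ∫_0^5/2 f(x) v(x) dx + [u'(x) v(x)]_0^5/2.
Choose V so that boundary terms are either known or forced to vanish.
u has homogeneous Neumann: u'(0) = u'(5/2) = 0. So [u' v]_0^5/2 = 0·v(5/2) − 0·v(0) = 0 for any v; take V = H^1(0, 5/2).
Weak formulation: find u (satisfying any essential BC) such that ∫_0^5/2 u'(x) v'(x) dx = ∫_0^5/2 f v dx for all v ∈ V (homogeneous Neumann, so boundary terms vanish).
Substituting f(x) = -3*x^2 + 2*x + 15/4, the right-hand side is ∫_0^5/2 (-3*x^2 + 2*x + 15/4) v dx.
Compatibility check (pure Neumann): taking v ≡ 1 ∈ V gives 0 = ∫_0^5/2 f dx + (0) − (0), i.e. ∫_0^5/2 f dx must equal u'(0) − u'(5/2) = 0. Indeed ∫_0^5/2 (-3*x^2 + 2*x + 15/4) dx = 0, so the data are compatible. The solution is then unique only up to an additive constant (fix it e.g. by requiring ∫_0^5/2 u dx = 0).


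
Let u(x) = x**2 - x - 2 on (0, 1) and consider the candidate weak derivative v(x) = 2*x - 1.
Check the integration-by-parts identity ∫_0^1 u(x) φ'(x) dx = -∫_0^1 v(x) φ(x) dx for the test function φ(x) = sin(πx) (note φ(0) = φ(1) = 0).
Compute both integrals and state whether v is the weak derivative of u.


LHS = 0, RHS = 0. Yes, v = u' weakly.

u(x) = x**2 - x - 2, classical derivative u'(x) = 2*x - 1.
φ(x) = sin(πx), so φ'(x) = π*cos(π*x).
Note φ(0) = φ(1) = 0, so the boundary term u·φ vanishes.
LHS = ∫_0^1 u(x) φ'(x) dx = ∫_0^1 (π*x^2*cos(π*x) - π*x*cos(π*x) - 2*π*cos(π*x)) dx. Term by term:
  ∫_0^1 -2*π*cos(π*x) dx = 0;  ∫_0^1 π*x^2*cos(π*x) dx = -2/π;  ∫_0^1 -π*x*cos(π*x) dx = 2/π.
Sum: 0 − 2/π + 2/π = 0.
So LHS = 0.
∫_0^1 v(x) φ(x) dx = ∫_0^1 (2*x*sin(π*x) - sin(π*x)) dx. Term by term:
  ∫_0^1 -sin(π*x) dx = -2/π;  ∫_0^1 2*x*sin(π*x) dx = 2/π.
Sum: -2/π + 2/π = 0.
So RHS = -∫_0^1 v(x) φ(x) dx = 0.
LHS = RHS, so the identity holds for this test φ.
Moreover u is smooth here and v(x) = u'(x) = 2*x - 1 pointwise, so the identity holds for every test function. Hence v is the weak derivative of u.


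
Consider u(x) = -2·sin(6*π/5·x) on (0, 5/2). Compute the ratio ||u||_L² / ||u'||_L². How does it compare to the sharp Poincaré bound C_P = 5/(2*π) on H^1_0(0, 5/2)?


||u||_L² / ||u'||_L² = 5/(6*π) < C_P = 5/(2*π).

u(x) = -2·sin(6*π/5·x), so u'(x) = -12*π*cos(6*π*x/5)/5.
Writing u(x) = A·sin(kπx/L) with A = -2 and k = 3, use ∫_0^L sin²(kπx/L) dx = L/2 and ∫_0^L cos²(kπx/L) dx = L/2.
u² = 4·sin²(6*π/5·x) and (u')² = 144*π^2/25·cos²(6*π/5·x), and each of sin², cos² integrates to L/2 = 5/4 over (0, 5/2).
∫_0^5/2 u² dx = 5, so ||u||_L² = sqrt(5).
∫_0^5/2 (u')² dx = 36*π^2/5, so ||u'||_L² = 6*sqrt(5)*π/5.
Ratio ||u||_L² / ||u'||_L² = 5/(6*π).
Sharp Poincaré constant on H^1_0(0, 5/2) is C_P = L/π = 5/(2*π), achieved by sin(2*π/5·x).
This is the k = 3 harmonic; the ratio L/(kπ) is strictly less than C_P = L/π, consistent with the sharp inequality ||u||_L² ≤ C_P ||u'||_L².


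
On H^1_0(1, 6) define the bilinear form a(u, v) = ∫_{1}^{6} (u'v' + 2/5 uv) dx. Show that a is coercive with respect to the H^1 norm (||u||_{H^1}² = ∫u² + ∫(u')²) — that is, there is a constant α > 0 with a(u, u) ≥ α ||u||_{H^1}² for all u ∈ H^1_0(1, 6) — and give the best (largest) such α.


α = (π^2 + 10)/(π^2 + 25)

Coercivity of a(·,·) on H^1_0(1, 6) means a(u, u) ≥ α ||u||_{H^1}² for every u ∈ H^1_0.
The interval has length L = 5, and Poincaré/coercivity depend only on L. Here a(u, u) = ∫(u')² + (2/5)·∫u².
Here 0 < c = 2/5 < 1. The condition a(u,u) ≥ α||u||_{H^1}² reads (1−α)∫(u')² ≥ (α−c)∫u². Any admissible α is ≤ 1 (rapidly oscillating u have ∫u²/∫(u')² → 0), and α = 1 would force 0 ≥ (1−c)∫u², impossible since c < 1; so 1−α > 0. By the sharp Poincaré inequality on H^1_0 of an interval of length L, ∫(u')² ≥ (π/L)²∫u² with equality for the first sine mode sin(π(x−x₀)/L) (x₀ the left endpoint), so the inequality holds for all u iff (1−α)(π/L)² ≥ α − c, i.e. α ≤ ((π/L)² + c)/((π/L)² + 1) = (1 + c(L/π)²)/(1 + (L/π)²). With (π/L)² = π^2/25 and c = 2/5, the largest admissible constant is α = ((π/L)² + c)/((π/L)² + 1).
Simplifying, α = (π^2 + 10)/(π^2 + 25).


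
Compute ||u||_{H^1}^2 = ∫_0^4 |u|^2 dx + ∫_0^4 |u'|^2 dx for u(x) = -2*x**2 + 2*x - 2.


||u||_{H^1}^2 = 11168/15

The H^1 norm (squared) on an interval (0, L) is
  ||u||_{H^1}^2 = ∫_0^L u(x)^2 dx + ∫_0^L u'(x)^2 dx.
Compute u'(x) = 2 - 4*x.
Then u(x)^2 = 4*x**4 - 8*x**3 + 12*x**2 - 8*x + 4 and u'(x)^2 = 16*x**2 - 16*x + 4.
Integrate each monomial from 0 to 4 using ∫_0^4 c·x^n dx = c·4^(n+1)/(n+1):
  ∫_0^4 u(x)^2 dx = ∫_0^4 (4*x^4 - 8*x^3 + 12*x^2 - 8*x + 4) dx. Term by term:
    ∫_0^4 4*x^4 dx = 4096/5;  ∫_0^4 -8*x^3 dx = -512;  ∫_0^4 12*x^2 dx = 256;
    ∫_0^4 -8*x dx = -64;  ∫_0^4 4 dx = 16.
  Sum: 4096/5 − 512 + 256 − 64 + 16 = 2576/5.
  ∫_0^4 u'(x)^2 dx = ∫_0^4 (16*x^2 - 16*x + 4) dx. Term by term:
    ∫_0^4 16*x^2 dx = 1024/3;  ∫_0^4 -16*x dx = -128;  ∫_0^4 4 dx = 16.
  Sum: 1024/3 − 128 + 16 = 688/3.
Adding: ||u||_{H^1}^2 = 2576/5 + 688/3 = 11168/15.


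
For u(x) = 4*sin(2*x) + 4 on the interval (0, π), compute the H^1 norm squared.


||u||_{H^1(0,π)}^2 = 56*π

u'(x) = 8*cos(2*x).
Expand u² and (u')² and integrate term by term on (0, π), using: for integers n ≥ 1, ∫_0^π sin²(nx) dx = ∫_0^π cos²(nx) dx = π/2; for n ≠ n', ∫_0^π sin(nx)sin(n'x) dx = ∫_0^π cos(nx)cos(n'x) dx = 0; and by product-to-sum, ∫_0^π sin(nx)cos(n'x) dx = ½∫_0^π [sin((n+n')x) + sin((n−n')x)] dx, which is 0 when n+n' is even and 2n/(n²−n'²) when n+n' is odd (it need not vanish on (0, π)). For the constant mode: ∫_0^π 1 dx = π, ∫_0^π cos(nx) dx = 0, ∫_0^π sin(nx) dx = (1−(−1)^n)/n.
  u² squared terms: (4)²·∫1 dx = 16·π = 16*π;  (4)²·∫sin(2x)² dx = 16·π/2 = 8*π.
  u² cross terms: 2·(4)·(4)·∫1·sin(2x) dx = 32·(0) = 0.
  So ∫_0^π u² dx = 16*π + 8*π + 0 = 24*π.
  (u')² squared terms: (8)²·∫cos(2x)² dx = 64·π/2 = 32*π.
  So ∫_0^π (u')² dx = 32*π.
||u||_{H^1}^2 = (24*π) + (32*π) = 56*π.


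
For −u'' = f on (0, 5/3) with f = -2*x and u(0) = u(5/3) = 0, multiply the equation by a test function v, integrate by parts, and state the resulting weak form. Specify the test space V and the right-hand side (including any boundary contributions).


V = H^1_0(0, 5/3) (so v(0) = v(5/3) = 0); weak form: ∫_0^5/3 u'v' dx = ∫_0^5/3 (-2*x) v dx for all v ∈ V.

Multiply both sides by a test function v and integrate from 0 to 5/3:
  ∫_0^5/3 −u''(x) v(x) dx = ∫_0^5/3 f(x) v(x) dx.
Integrate the LHS by parts once:
  ∫_0^5/3 −u'' v dx = −[u'(x) v(x)]_0^5/3 + ∫_0^5/3 u'(x) v'(x) dx.
Thus ∫_0^5/3 u'(x) v'(x) dx = ∫_0^5/3 f(x) v(x) dx + [u'(x) v(x)]_0^5/3.
Choose V so that boundary terms are either known or forced to vanish.
u is Dirichlet: u(0) = u(5/3) = 0. Let V = H^1_0(0, 5/3); then v(0) = v(5/3) = 0, and [u' v]_0^5/3 = 0.
Weak formulation: find u (satisfying any essential BC) such that ∫_0^5/3 u'(x) v'(x) dx = ∫_0^5/3 f v dx for all v ∈ V.
Substituting f(x) = -2*x, the right-hand side is ∫_0^5/3 (-2*x) v dx.


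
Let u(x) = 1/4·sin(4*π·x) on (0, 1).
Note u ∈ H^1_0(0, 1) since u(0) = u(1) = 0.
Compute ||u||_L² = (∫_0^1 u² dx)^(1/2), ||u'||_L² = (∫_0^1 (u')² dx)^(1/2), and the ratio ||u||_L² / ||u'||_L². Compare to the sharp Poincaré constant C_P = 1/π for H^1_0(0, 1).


||u||_L² / ||u'||_L² = 1/(4*π) < C_P = 1/π.

u(x) = 1/4·sin(4*π·x), so u'(x) = π*cos(4*π*x).
Writing u(x) = A·sin(kπx/L) with A = 1/4 and k = 4, use ∫_0^L sin²(kπx/L) dx = L/2 and ∫_0^L cos²(kπx/L) dx = L/2.
u² = 1/16·sin²(4*π·x) and (u')² = π^2·cos²(4*π·x), and each of sin², cos² integrates to L/2 = 1/2 over (0, 1).
∫_0^1 u² dx = 1/32, so ||u||_L² = sqrt(2)/8.
∫_0^1 (u')² dx = π^2/2, so ||u'||_L² = sqrt(2)*π/2.
Ratio ||u||_L² / ||u'||_L² = 1/(4*π).
Sharp Poincaré constant on H^1_0(0, 1) is C_P = L/π = 1/π, achieved by sin(π·x).
This is the k = 4 harmonic; the ratio L/(kπ) is strictly less than C_P = L/π, consistent with the sharp inequality ||u||_L² ≤ C_P ||u'||_L².


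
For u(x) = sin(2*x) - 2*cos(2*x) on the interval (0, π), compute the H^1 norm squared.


||u||_{H^1(0,π)}^2 = 25*π/2

u'(x) = 4*sin(2*x) + 2*cos(2*x).
Expand u² and (u')² and integrate term by term on (0, π), using: for integers n ≥ 1, ∫_0^π sin²(nx) dx = ∫_0^π cos²(nx) dx = π/2; for n ≠ n', ∫_0^π sin(nx)sin(n'x) dx = ∫_0^π cos(nx)cos(n'x) dx = 0; and by product-to-sum, ∫_0^π sin(nx)cos(n'x) dx = ½∫_0^π [sin((n+n')x) + sin((n−n')x)] dx, which is 0 when n+n' is even and 2n/(n²−n'²) when n+n' is odd (it need not vanish on (0, π)).
  u² squared terms: (-2)²·∫cos(2x)² dx = 4·π/2 = 2*π;  (1)²·∫sin(2x)² dx = 1·π/2 = π/2.
  u² cross terms: 2·(-2)·(1)·∫cos(2x)·sin(2x) dx = -4·(0) = 0.
  So ∫_0^π u² dx = 2*π + π/2 + 0 = 5*π/2.
  (u')² squared terms: (2)²·∫cos(2x)² dx = 4·π/2 = 2*π;  (4)²·∫sin(2x)² dx = 16·π/2 = 8*π.
  (u')² cross terms: 2·(2)·(4)·∫cos(2x)·sin(2x) dx = 16·(0) = 0.
  So ∫_0^π (u')² dx = 2*π + 8*π + 0 = 10*π.
||u||_{H^1}^2 = (5*π/2) + (10*π) = 25*π/2.


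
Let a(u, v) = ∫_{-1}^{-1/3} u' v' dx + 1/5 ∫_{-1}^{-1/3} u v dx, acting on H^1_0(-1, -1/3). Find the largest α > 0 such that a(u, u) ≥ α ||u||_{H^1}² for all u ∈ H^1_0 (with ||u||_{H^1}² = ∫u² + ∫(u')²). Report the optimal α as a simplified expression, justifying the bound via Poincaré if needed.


α = (4 + 45*π^2)/(5*(4 + 9*π^2))

Coercivity of a(·,·) on H^1_0(-1, -1/3) means a(u, u) ≥ α ||u||_{H^1}² for every u ∈ H^1_0.
The interval has length L = 2/3, and Poincaré/coercivity depend only on L. Here a(u, u) = ∫(u')² + (1/5)·∫u².
Here 0 < c = 1/5 < 1. The condition a(u,u) ≥ α||u||_{H^1}² reads (1−α)∫(u')² ≥ (α−c)∫u². Any admissible α is ≤ 1 (rapidly oscillating u have ∫u²/∫(u')² → 0), and α = 1 would force 0 ≥ (1−c)∫u², impossible since c < 1; so 1−α > 0. By the sharp Poincaré inequality on H^1_0 of an interval of length L, ∫(u')² ≥ (π/L)²∫u² with equality for the first sine mode sin(π(x−x₀)/L) (x₀ the left endpoint), so the inequality holds for all u iff (1−α)(π/L)² ≥ α − c, i.e. α ≤ ((π/L)² + c)/((π/L)² + 1) = (1 + c(L/π)²)/(1 + (L/π)²). With (π/L)² = 9*π^2/4 and c = 1/5, the largest admissible constant is α = ((π/L)² + c)/((π/L)² + 1).
Simplifying, α = (4 + 45*π^2)/(5*(4 + 9*π^2)).


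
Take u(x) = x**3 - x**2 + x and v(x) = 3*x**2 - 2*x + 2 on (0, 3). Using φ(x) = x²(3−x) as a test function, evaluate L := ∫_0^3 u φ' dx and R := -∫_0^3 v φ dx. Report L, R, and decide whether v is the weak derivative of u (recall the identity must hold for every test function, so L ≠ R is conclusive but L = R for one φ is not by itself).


LHS = -1107/20, RHS = -621/10. No, v is not the weak derivative of u.

u(x) = x**3 - x**2 + x, classical derivative u'(x) = 3*x**2 - 2*x + 1.
φ(x) = x²(3−x), so φ'(x) = 3*x*(2 - x).
Note φ(0) = φ(3) = 0, so the boundary term u·φ vanishes.
LHS = ∫_0^3 u(x) φ'(x) dx = ∫_0^3 (-3*x^5 + 9*x^4 - 9*x^3 + 6*x^2) dx. Term by term:
  ∫_0^3 -3*x^5 dx = -729/2;  ∫_0^3 9*x^4 dx = 2187/5;  ∫_0^3 -9*x^3 dx = -729/4;
  ∫_0^3 6*x^2 dx = 54.
Sum: -729/2 + 2187/5 − 729/4 + 54 = -1107/20.
So LHS = -1107/20.
∫_0^3 v(x) φ(x) dx = ∫_0^3 (-3*x^5 + 11*x^4 - 8*x^3 + 6*x^2) dx. Term by term:
  ∫_0^3 -3*x^5 dx = -729/2;  ∫_0^3 11*x^4 dx = 2673/5;  ∫_0^3 -8*x^3 dx = -162;
  ∫_0^3 6*x^2 dx = 54.
Sum: -729/2 + 2673/5 − 162 + 54 = 621/10.
So RHS = -∫_0^3 v(x) φ(x) dx = -621/10.
LHS − RHS = 27/4 ≠ 0, so the identity fails.
(For a valid weak derivative the identity must hold for EVERY test function, in particular this one. The failure shows v is NOT the weak derivative of u.)
Correct weak derivative would be u'(x) = 3*x**2 - 2*x + 1.


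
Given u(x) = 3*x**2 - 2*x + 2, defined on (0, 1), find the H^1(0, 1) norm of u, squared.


||u||_{H^1}^2 = 122/15

The H^1 norm (squared) on an interval (0, L) is
  ||u||_{H^1}^2 = ∫_0^L u(x)^2 dx + ∫_0^L u'(x)^2 dx.
Compute u'(x) = 6*x - 2.
Then u(x)^2 = 9*x**4 - 12*x**3 + 16*x**2 - 8*x + 4 and u'(x)^2 = 36*x**2 - 24*x + 4.
Integrate each monomial from 0 to 1 using ∫_0^1 c·x^n dx = c·1^(n+1)/(n+1):
  ∫_0^1 u(x)^2 dx = ∫_0^1 (9*x^4 - 12*x^3 + 16*x^2 - 8*x + 4) dx. Term by term:
    ∫_0^1 9*x^4 dx = 9/5;  ∫_0^1 -12*x^3 dx = -3;  ∫_0^1 16*x^2 dx = 16/3;
    ∫_0^1 -8*x dx = -4;  ∫_0^1 4 dx = 4.
  Sum: 9/5 − 3 + 16/3 − 4 + 4 = 62/15.
  ∫_0^1 u'(x)^2 dx = ∫_0^1 (36*x^2 - 24*x + 4) dx. Term by term:
    ∫_0^1 36*x^2 dx = 12;  ∫_0^1 -24*x dx = -12;  ∫_0^1 4 dx = 4.
  Sum: 12 − 12 + 4 = 4.
Adding: ||u||_{H^1}^2 = 62/15 + 4 = 122/15.


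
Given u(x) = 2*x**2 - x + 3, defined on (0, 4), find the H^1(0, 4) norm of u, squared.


||u||_{H^1}^2 = 16648/15

The H^1 norm (squared) on an interval (0, L) is
  ||u||_{H^1}^2 = ∫_0^L u(x)^2 dx + ∫_0^L u'(x)^2 dx.
Compute u'(x) = 4*x - 1.
Then u(x)^2 = 4*x**4 - 4*x**3 + 13*x**2 - 6*x + 9 and u'(x)^2 = 16*x**2 - 8*x + 1.
Integrate each monomial from 0 to 4 using ∫_0^4 c·x^n dx = c·4^(n+1)/(n+1):
  ∫_0^4 u(x)^2 dx = ∫_0^4 (4*x^4 - 4*x^3 + 13*x^2 - 6*x + 9) dx. Term by term:
    ∫_0^4 4*x^4 dx = 4096/5;  ∫_0^4 -4*x^3 dx = -256;  ∫_0^4 13*x^2 dx = 832/3;
    ∫_0^4 -6*x dx = -48;  ∫_0^4 9 dx = 36.
  Sum: 4096/5 − 256 + 832/3 − 48 + 36 = 12428/15.
  ∫_0^4 u'(x)^2 dx = ∫_0^4 (16*x^2 - 8*x + 1) dx. Term by term:
    ∫_0^4 16*x^2 dx = 1024/3;  ∫_0^4 -8*x dx = -64;  ∫_0^4 1 dx = 4.
  Sum: 1024/3 − 64 + 4 = 844/3.
Adding: ||u||_{H^1}^2 = 12428/15 + 844/3 = 16648/15.


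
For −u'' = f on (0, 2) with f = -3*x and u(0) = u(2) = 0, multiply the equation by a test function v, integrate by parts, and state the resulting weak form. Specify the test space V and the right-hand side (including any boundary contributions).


V = H^1_0(0, 2) (so v(0) = v(2) = 0); weak form: ∫_0^2 u'v' dx = ∫_0^2 (-3*x) v dx for all v ∈ V.

Multiply both sides by a test function v and integrate from 0 to 2:
  ∫_0^2 −u''(x) v(x) dx = ∫_0^2 f(x) v(x) dx.
Integrate the LHS by parts once:
  ∫_0^2 −u'' v dx = −[u'(x) v(x)]_0^2 + ∫_0^2 u'(x) v'(x) dx.
Thus ∫_0^2 u'(x) v'(x) dx = ∫_0^2 f(x) v(x) dx + [u'(x) v(x)]_0^2.
Choose V so that boundary terms are either known or forced to vanish.
u is Dirichlet: u(0) = u(2) = 0. Let V = H^1_0(0, 2); then v(0) = v(2) = 0, and [u' v]_0^2 = 0.
Weak formulation: find u (satisfying any essential BC) such that ∫_0^2 u'(x) v'(x) dx = ∫_0^2 f v dx for all v ∈ V.
Substituting f(x) = -3*x, the right-hand side is ∫_0^2 (-3*x) v dx.
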